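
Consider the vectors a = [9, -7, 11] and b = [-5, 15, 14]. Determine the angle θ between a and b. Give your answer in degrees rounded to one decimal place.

a · b = 9·(-5) + (-7)·15 + 11·14 = -45 - 105 + 154 = 4
|a|² = 81 + 49 + 121 = 251,  |a| = √251 ≈ 15.842980
|b|² = 25 + 225 + 196 = 446,  |b| = √446 ≈ 21.118712
cos θ = 4 / (15.842980 · 21.118712) ≈ 0.01196
θ = arccos(0.01196) ≈ 89.3°

89.3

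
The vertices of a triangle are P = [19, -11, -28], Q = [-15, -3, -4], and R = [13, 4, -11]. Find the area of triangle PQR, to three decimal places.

336.146

PQ = (-34, 8, 24),  PR = (-6, 15, 17)
i: 8·17 - 24·15 = 136 - 360 = -224
j: 24·(-6) - (-34)·17 = -144 - (-578) = 434
k: (-34)·15 - 8·(-6) = -510 - (-48) = -462
PQ × PR = (-224, 434, -462)
|PQ × PR| = √451976 ≈ 672.2916
area = ½ · 672.2916 ≈ 336.146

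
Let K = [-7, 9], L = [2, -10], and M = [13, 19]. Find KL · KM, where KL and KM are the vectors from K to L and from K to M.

KL = L − K = (9, -19)
KM = M − K = (20, 10)
KL · KM = 9·20 + (-19)·10 = 180 - 190 = -10

-10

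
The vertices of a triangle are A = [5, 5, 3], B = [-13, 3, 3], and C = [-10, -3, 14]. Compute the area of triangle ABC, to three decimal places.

114.765

AB = (-18, -2, 0),  AC = (-15, -8, 11)
i: (-2)·11 - 0·(-8) = -22 - 0 = -22
j: 0·(-15) - (-18)·11 = 0 - (-198) = 198
k: (-18)·(-8) - (-2)·(-15) = 144 - 30 = 114
AB × AC = (-22, 198, 114)
|AB × AC| = √52684 ≈ 229.5300
area = ½ · 229.5300 ≈ 114.765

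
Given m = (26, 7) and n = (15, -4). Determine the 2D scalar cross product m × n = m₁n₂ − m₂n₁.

-209

26·(-4) - 7·15 = -104 - 105 = -209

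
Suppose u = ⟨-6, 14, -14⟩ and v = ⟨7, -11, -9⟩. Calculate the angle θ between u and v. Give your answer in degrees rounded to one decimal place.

102.3

u · v = (-6)·7 + 14·(-11) + (-14)·(-9) = -42 - 154 + 126 = -70
|u|² = 36 + 196 + 196 = 428,  |u| = √428 ≈ 20.688161
|v|² = 49 + 121 + 81 = 251,  |v| = √251 ≈ 15.842980
cos θ = -70 / (20.688161 · 15.842980) ≈ -0.21357
θ = arccos(-0.21357) ≈ 102.3°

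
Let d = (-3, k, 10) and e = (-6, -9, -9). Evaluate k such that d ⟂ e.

-8

d · e = (-3)·(-6) + k·(-9) + 10·(-9) = -72 - 9k
Set equal to 0: -9k = 72, so k = -8.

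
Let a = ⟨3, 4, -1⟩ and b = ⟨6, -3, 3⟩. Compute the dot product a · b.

a · b = 3·6 + 4·(-3) + (-1)·3 = 18 - 12 - 3 = 3

3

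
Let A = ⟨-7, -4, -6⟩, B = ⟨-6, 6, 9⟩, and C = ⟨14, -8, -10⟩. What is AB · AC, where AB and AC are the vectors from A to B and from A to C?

AB = B − A = (1, 10, 15)
AC = C − A = (21, -4, -4)
AB · AC = 1·21 + 10·(-4) + 15·(-4) = 21 - 40 - 60 = -79

-79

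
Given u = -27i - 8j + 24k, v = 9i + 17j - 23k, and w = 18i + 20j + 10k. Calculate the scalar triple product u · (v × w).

v × w:
i: 17·10 - (-23)·20 = 170 - (-460) = 630
j: (-23)·18 - 9·10 = -414 - 90 = -504
k: 9·20 - 17·18 = 180 - 306 = -126
v × w = (630, -504, -126)
u · (v × w) = (-27)·630 + (-8)·(-504) + 24·(-126) = -17010 + 4032 - 3024 = -16002

-16002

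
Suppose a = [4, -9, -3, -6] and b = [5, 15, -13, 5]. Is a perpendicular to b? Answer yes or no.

no

a · b = 4·5 + (-9)·15 + (-3)·(-13) + (-6)·5 = 20 - 135 + 39 - 30 = -106
Nonzero, so the vectors are not orthogonal.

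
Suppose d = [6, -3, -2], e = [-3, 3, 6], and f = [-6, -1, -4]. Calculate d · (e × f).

66

e × f:
i: 3·(-4) - 6·(-1) = -12 - (-6) = -6
j: 6·(-6) - (-3)·(-4) = -36 - 12 = -48
k: (-3)·(-1) - 3·(-6) = 3 - (-18) = 21
e × f = (-6, -48, 21)
d · (e × f) = 6·(-6) + (-3)·(-48) + (-2)·21 = -36 + 144 - 42 = 66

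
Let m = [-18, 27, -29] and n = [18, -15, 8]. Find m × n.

i: 27·8 - (-29)·(-15) = 216 - 435 = -219
j: (-29)·18 - (-18)·8 = -522 - (-144) = -378
k: (-18)·(-15) - 27·18 = 270 - 486 = -216
m × n = (-219, -378, -216)

(-219, -378, -216)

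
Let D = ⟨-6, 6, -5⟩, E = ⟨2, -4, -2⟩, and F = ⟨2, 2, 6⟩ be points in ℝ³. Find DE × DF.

(-98, -64, 48)

DE = (8, -10, 3)
DF = (8, -4, 11)
i: (-10)·11 - 3·(-4) = -110 - (-12) = -98
j: 3·8 - 8·11 = 24 - 88 = -64
k: 8·(-4) - (-10)·8 = -32 - (-80) = 48
DE × DF = (-98, -64, 48)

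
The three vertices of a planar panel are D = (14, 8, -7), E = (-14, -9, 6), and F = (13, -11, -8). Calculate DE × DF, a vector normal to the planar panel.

(264, -41, 515)

DE = (-28, -17, 13)
DF = (-1, -19, -1)
i: (-17)·(-1) - 13·(-19) = 17 - (-247) = 264
j: 13·(-1) - (-28)·(-1) = -13 - 28 = -41
k: (-28)·(-19) - (-17)·(-1) = 532 - 17 = 515
DE × DF = (264, -41, 515)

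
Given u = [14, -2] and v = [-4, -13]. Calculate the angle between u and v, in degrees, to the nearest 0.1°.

99.0

u · v = 14·(-4) + (-2)·(-13) = -56 + 26 = -30
|u|² = 196 + 4 = 200,  |u| = √200 ≈ 14.142136
|v|² = 16 + 169 = 185,  |v| = √185 ≈ 13.601471
cos θ = -30 / (14.142136 · 13.601471) ≈ -0.15596
θ = arccos(-0.15596) ≈ 99.0°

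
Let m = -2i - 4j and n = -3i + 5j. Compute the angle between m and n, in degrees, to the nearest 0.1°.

m · n = (-2)·(-3) + (-4)·5 = 6 - 20 = -14
|m|² = 4 + 16 = 20,  |m| = √20 ≈ 4.472136
|n|² = 9 + 25 = 34,  |n| = √34 ≈ 5.830952
cos θ = -14 / (4.472136 · 5.830952) ≈ -0.53688
θ = arccos(-0.53688) ≈ 122.5°

122.5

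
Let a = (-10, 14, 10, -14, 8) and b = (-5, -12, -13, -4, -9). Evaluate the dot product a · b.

-264

a · b = (-10)·(-5) + 14·(-12) + 10·(-13) + (-14)·(-4) + 8·(-9) = 50 - 168 - 130 + 56 - 72 = -264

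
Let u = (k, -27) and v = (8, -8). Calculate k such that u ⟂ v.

u · v = k·8 + (-27)·(-8) = 216 + 8k
Set equal to 0: 8k = -216, so k = -27.

-27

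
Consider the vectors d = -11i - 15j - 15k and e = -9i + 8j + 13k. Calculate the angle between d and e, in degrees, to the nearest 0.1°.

d · e = (-11)·(-9) + (-15)·8 + (-15)·13 = 99 - 120 - 195 = -216
|d|² = 121 + 225 + 225 = 571,  |d| = √571 ≈ 23.895606
|e|² = 81 + 64 + 169 = 314,  |e| = √314 ≈ 17.720045
cos θ = -216 / (23.895606 · 17.720045) ≈ -0.51012
θ = arccos(-0.51012) ≈ 120.7°

120.7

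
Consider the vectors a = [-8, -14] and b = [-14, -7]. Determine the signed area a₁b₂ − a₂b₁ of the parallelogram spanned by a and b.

(-8)·(-7) - (-14)·(-14) = 56 - 196 = -140

-140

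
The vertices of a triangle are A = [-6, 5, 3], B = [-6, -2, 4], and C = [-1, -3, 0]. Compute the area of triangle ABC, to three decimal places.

AB = (0, -7, 1),  AC = (5, -8, -3)
i: (-7)·(-3) - 1·(-8) = 21 - (-8) = 29
j: 1·5 - 0·(-3) = 5 - 0 = 5
k: 0·(-8) - (-7)·5 = 0 - (-35) = 35
AB × AC = (29, 5, 35)
|AB × AC| = √2091 ≈ 45.7275
area = ½ · 45.7275 ≈ 22.864

22.864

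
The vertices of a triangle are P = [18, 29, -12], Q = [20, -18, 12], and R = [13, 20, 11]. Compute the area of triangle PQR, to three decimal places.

PQ = (2, -47, 24),  PR = (-5, -9, 23)
i: (-47)·23 - 24·(-9) = -1081 - (-216) = -865
j: 24·(-5) - 2·23 = -120 - 46 = -166
k: 2·(-9) - (-47)·(-5) = -18 - 235 = -253
PQ × PR = (-865, -166, -253)
|PQ × PR| = √839790 ≈ 916.4006
area = ½ · 916.4006 ≈ 458.200

458.200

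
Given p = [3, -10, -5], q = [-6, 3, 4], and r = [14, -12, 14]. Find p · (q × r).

-1280

q × r:
i: 3·14 - 4·(-12) = 42 - (-48) = 90
j: 4·14 - (-6)·14 = 56 - (-84) = 140
k: (-6)·(-12) - 3·14 = 72 - 42 = 30
q × r = (90, 140, 30)
p · (q × r) = 3·90 + (-10)·140 + (-5)·30 = 270 - 1400 - 150 = -1280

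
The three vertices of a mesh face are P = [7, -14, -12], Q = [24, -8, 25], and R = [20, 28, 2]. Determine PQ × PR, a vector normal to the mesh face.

(-1470, 243, 636)

PQ = (17, 6, 37)
PR = (13, 42, 14)
i: 6·14 - 37·42 = 84 - 1554 = -1470
j: 37·13 - 17·14 = 481 - 238 = 243
k: 17·42 - 6·13 = 714 - 78 = 636
PQ × PR = (-1470, 243, 636)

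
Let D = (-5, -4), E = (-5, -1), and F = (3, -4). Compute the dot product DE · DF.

0

DE = E − D = (0, 3)
DF = F − D = (8, 0)
DE · DF = 0·8 + 3·0 = 0 + 0 = 0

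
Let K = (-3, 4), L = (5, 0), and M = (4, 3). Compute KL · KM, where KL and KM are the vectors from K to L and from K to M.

60

KL = L − K = (8, -4)
KM = M − K = (7, -1)
KL · KM = 8·7 + (-4)·(-1) = 56 + 4 = 60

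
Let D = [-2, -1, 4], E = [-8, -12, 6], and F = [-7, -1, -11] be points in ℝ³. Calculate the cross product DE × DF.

DE = (-6, -11, 2)
DF = (-5, 0, -15)
i: (-11)·(-15) - 2·0 = 165 - 0 = 165
j: 2·(-5) - (-6)·(-15) = -10 - 90 = -100
k: (-6)·0 - (-11)·(-5) = 0 - 55 = -55
DE × DF = (165, -100, -55)

(165, -100, -55)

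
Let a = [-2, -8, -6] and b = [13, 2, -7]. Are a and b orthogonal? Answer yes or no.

a · b = (-2)·13 + (-8)·2 + (-6)·(-7) = -26 - 16 + 42 = 0
Zero, so the vectors are orthogonal.

yes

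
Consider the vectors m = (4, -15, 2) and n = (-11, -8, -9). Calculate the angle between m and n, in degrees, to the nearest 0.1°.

m · n = 4·(-11) + (-15)·(-8) + 2·(-9) = -44 + 120 - 18 = 58
|m|² = 16 + 225 + 4 = 245,  |m| = √245 ≈ 15.652476
|n|² = 121 + 64 + 81 = 266,  |n| = √266 ≈ 16.309506
cos θ = 58 / (15.652476 · 16.309506) ≈ 0.22720
θ = arccos(0.22720) ≈ 76.9°

76.9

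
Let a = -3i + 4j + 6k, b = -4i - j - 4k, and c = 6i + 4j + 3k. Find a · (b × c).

-147

b × c:
i: (-1)·3 - (-4)·4 = -3 - (-16) = 13
j: (-4)·6 - (-4)·3 = -24 - (-12) = -12
k: (-4)·4 - (-1)·6 = -16 - (-6) = -10
b × c = (13, -12, -10)
a · (b × c) = (-3)·13 + 4·(-12) + 6·(-10) = -39 - 48 - 60 = -147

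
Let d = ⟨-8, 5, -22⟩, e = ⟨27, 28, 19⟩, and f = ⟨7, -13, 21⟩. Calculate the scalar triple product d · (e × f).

3184

e × f:
i: 28·21 - 19·(-13) = 588 - (-247) = 835
j: 19·7 - 27·21 = 133 - 567 = -434
k: 27·(-13) - 28·7 = -351 - 196 = -547
e × f = (835, -434, -547)
d · (e × f) = (-8)·835 + 5·(-434) + (-22)·(-547) = -6680 - 2170 + 12034 = 3184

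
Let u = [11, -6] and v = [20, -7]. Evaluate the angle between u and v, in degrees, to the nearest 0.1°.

u · v = 11·20 + (-6)·(-7) = 220 + 42 = 262
|u|² = 121 + 36 = 157,  |u| = √157 ≈ 12.529964
|v|² = 400 + 49 = 449,  |v| = √449 ≈ 21.189620
cos θ = 262 / (12.529964 · 21.189620) ≈ 0.98680
θ = arccos(0.98680) ≈ 9.3°

9.3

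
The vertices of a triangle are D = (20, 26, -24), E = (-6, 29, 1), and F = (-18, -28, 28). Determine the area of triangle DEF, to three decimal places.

1087.884

DE = (-26, 3, 25),  DF = (-38, -54, 52)
i: 3·52 - 25·(-54) = 156 - (-1350) = 1506
j: 25·(-38) - (-26)·52 = -950 - (-1352) = 402
k: (-26)·(-54) - 3·(-38) = 1404 - (-114) = 1518
DE × DF = (1506, 402, 1518)
|DE × DF| = √4733964 ≈ 2175.7675
area = ½ · 2175.7675 ≈ 1087.884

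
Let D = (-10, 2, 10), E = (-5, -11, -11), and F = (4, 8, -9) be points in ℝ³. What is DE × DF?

DE = (5, -13, -21)
DF = (14, 6, -19)
i: (-13)·(-19) - (-21)·6 = 247 - (-126) = 373
j: (-21)·14 - 5·(-19) = -294 - (-95) = -199
k: 5·6 - (-13)·14 = 30 - (-182) = 212
DE × DF = (373, -199, 212)

(373, -199, 212)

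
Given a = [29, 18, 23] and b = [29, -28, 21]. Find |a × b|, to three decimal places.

1681.489

i: 18·21 - 23·(-28) = 378 - (-644) = 1022
j: 23·29 - 29·21 = 667 - 609 = 58
k: 29·(-28) - 18·29 = -812 - 522 = -1334
a × b = (1022, 58, -1334)
|a × b| = √(1022² + 58² + (-1334)²) = √2827404 ≈ 1681.4886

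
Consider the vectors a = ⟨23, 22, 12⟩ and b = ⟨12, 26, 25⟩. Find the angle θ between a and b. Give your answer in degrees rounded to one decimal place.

27.4

a · b = 23·12 + 22·26 + 12·25 = 276 + 572 + 300 = 1148
|a|² = 529 + 484 + 144 = 1157,  |a| = √1157 ≈ 34.014703
|b|² = 144 + 676 + 625 = 1445,  |b| = √1445 ≈ 38.013156
cos θ = 1148 / (34.014703 · 38.013156) ≈ 0.88785
θ = arccos(0.88785) ≈ 27.4°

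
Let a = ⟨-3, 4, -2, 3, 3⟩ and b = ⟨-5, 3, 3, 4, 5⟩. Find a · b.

48

a · b = (-3)·(-5) + 4·3 + (-2)·3 + 3·4 + 3·5 = 15 + 12 - 6 + 12 + 15 = 48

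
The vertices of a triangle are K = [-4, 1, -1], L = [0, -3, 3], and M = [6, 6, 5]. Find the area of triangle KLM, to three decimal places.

38.053

KL = (4, -4, 4),  KM = (10, 5, 6)
i: (-4)·6 - 4·5 = -24 - 20 = -44
j: 4·10 - 4·6 = 40 - 24 = 16
k: 4·5 - (-4)·10 = 20 - (-40) = 60
KL × KM = (-44, 16, 60)
|KL × KM| = √5792 ≈ 76.1052
area = ½ · 76.1052 ≈ 38.053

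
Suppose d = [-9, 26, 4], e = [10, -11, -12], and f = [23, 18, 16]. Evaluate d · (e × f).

-9964

e × f:
i: (-11)·16 - (-12)·18 = -176 - (-216) = 40
j: (-12)·23 - 10·16 = -276 - 160 = -436
k: 10·18 - (-11)·23 = 180 - (-253) = 433
e × f = (40, -436, 433)
d · (e × f) = (-9)·40 + 26·(-436) + 4·433 = -360 - 11336 + 1732 = -9964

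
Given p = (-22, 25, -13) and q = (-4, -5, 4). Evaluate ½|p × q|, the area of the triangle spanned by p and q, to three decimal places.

127.402

i: 25·4 - (-13)·(-5) = 100 - 65 = 35
j: (-13)·(-4) - (-22)·4 = 52 - (-88) = 140
k: (-22)·(-5) - 25·(-4) = 110 - (-100) = 210
p × q = (35, 140, 210)
|p × q| = √(35² + 140² + 210²) = √64925 ≈ 254.8038
area = ½ · 254.8038 ≈ 127.402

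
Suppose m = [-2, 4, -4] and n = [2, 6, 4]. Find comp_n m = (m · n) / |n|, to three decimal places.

0.535

m · n = (-2)·2 + 4·6 + (-4)·4 = -4 + 24 - 16 = 4
|n| = √(4 + 36 + 16) = √56 ≈ 7.4833
comp_n m = 4 / √56 ≈ 0.535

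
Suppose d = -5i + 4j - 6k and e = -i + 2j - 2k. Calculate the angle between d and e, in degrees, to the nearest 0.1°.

18.3

d · e = (-5)·(-1) + 4·2 + (-6)·(-2) = 5 + 8 + 12 = 25
|d|² = 25 + 16 + 36 = 77,  |d| = √77 ≈ 8.774964
|e|² = 1 + 4 + 4 = 9,  |e| = √9 ≈ 3.000000
cos θ = 25 / (8.774964 · 3.000000) ≈ 0.94967
θ = arccos(0.94967) ≈ 18.3°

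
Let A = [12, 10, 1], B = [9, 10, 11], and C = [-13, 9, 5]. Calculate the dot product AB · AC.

115

AB = B − A = (-3, 0, 10)
AC = C − A = (-25, -1, 4)
AB · AC = (-3)·(-25) + 0·(-1) + 10·4 = 75 + 0 + 40 = 115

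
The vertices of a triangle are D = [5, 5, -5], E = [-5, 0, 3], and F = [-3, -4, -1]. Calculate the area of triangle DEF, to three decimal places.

DE = (-10, -5, 8),  DF = (-8, -9, 4)
i: (-5)·4 - 8·(-9) = -20 - (-72) = 52
j: 8·(-8) - (-10)·4 = -64 - (-40) = -24
k: (-10)·(-9) - (-5)·(-8) = 90 - 40 = 50
DE × DF = (52, -24, 50)
|DE × DF| = √5780 ≈ 76.0263
area = ½ · 76.0263 ≈ 38.013

38.013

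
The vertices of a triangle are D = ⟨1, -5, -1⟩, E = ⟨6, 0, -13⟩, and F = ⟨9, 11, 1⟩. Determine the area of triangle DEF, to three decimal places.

115.802

DE = (5, 5, -12),  DF = (8, 16, 2)
i: 5·2 - (-12)·16 = 10 - (-192) = 202
j: (-12)·8 - 5·2 = -96 - 10 = -106
k: 5·16 - 5·8 = 80 - 40 = 40
DE × DF = (202, -106, 40)
|DE × DF| = √53640 ≈ 231.6031
area = ½ · 231.6031 ≈ 115.802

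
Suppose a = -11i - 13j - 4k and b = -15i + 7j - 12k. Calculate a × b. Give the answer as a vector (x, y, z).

i: (-13)·(-12) - (-4)·7 = 156 - (-28) = 184
j: (-4)·(-15) - (-11)·(-12) = 60 - 132 = -72
k: (-11)·7 - (-13)·(-15) = -77 - 195 = -272
a × b = (184, -72, -272)

(184, -72, -272)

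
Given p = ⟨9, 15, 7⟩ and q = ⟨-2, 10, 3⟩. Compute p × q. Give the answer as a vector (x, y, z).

i: 15·3 - 7·10 = 45 - 70 = -25
j: 7·(-2) - 9·3 = -14 - 27 = -41
k: 9·10 - 15·(-2) = 90 - (-30) = 120
p × q = (-25, -41, 120)

(-25, -41, 120)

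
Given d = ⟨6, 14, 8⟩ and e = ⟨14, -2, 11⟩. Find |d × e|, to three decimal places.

i: 14·11 - 8·(-2) = 154 - (-16) = 170
j: 8·14 - 6·11 = 112 - 66 = 46
k: 6·(-2) - 14·14 = -12 - 196 = -208
d × e = (170, 46, -208)
|d × e| = √(170² + 46² + (-208)²) = √74280 ≈ 272.5436

272.544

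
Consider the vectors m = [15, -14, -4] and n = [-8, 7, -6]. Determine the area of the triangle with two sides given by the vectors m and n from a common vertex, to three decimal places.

i: (-14)·(-6) - (-4)·7 = 84 - (-28) = 112
j: (-4)·(-8) - 15·(-6) = 32 - (-90) = 122
k: 15·7 - (-14)·(-8) = 105 - 112 = -7
m × n = (112, 122, -7)
|m × n| = √(112² + 122² + (-7)²) = √27477 ≈ 165.7619
area = ½ · 165.7619 ≈ 82.881

82.881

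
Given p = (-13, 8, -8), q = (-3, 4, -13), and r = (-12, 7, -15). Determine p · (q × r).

269

q × r:
i: 4·(-15) - (-13)·7 = -60 - (-91) = 31
j: (-13)·(-12) - (-3)·(-15) = 156 - 45 = 111
k: (-3)·7 - 4·(-12) = -21 - (-48) = 27
q × r = (31, 111, 27)
p · (q × r) = (-13)·31 + 8·111 + (-8)·27 = -403 + 888 - 216 = 269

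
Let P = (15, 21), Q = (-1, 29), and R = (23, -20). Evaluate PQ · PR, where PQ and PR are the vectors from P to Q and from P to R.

-456

PQ = Q − P = (-16, 8)
PR = R − P = (8, -41)
PQ · PR = (-16)·8 + 8·(-41) = -128 - 328 = -456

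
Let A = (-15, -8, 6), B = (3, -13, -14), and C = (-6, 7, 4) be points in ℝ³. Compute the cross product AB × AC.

AB = (18, -5, -20)
AC = (9, 15, -2)
i: (-5)·(-2) - (-20)·15 = 10 - (-300) = 310
j: (-20)·9 - 18·(-2) = -180 - (-36) = -144
k: 18·15 - (-5)·9 = 270 - (-45) = 315
AB × AC = (310, -144, 315)

(310, -144, 315)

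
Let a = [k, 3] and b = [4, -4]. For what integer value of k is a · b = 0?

3

a · b = k·4 + 3·(-4) = -12 + 4k
Set equal to 0: 4k = 12, so k = 3.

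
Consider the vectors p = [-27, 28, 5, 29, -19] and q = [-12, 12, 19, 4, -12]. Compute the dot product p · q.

1099

p · q = (-27)·(-12) + 28·12 + 5·19 + 29·4 + (-19)·(-12) = 324 + 336 + 95 + 116 + 228 = 1099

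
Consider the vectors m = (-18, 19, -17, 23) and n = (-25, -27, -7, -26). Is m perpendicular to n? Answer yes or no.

no

m · n = (-18)·(-25) + 19·(-27) + (-17)·(-7) + 23·(-26) = 450 - 513 + 119 - 598 = -542
Nonzero, so the vectors are not orthogonal.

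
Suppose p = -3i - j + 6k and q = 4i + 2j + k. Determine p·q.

-8

p · q = (-3)·4 + (-1)·2 + 6·1 = -12 - 2 + 6 = -8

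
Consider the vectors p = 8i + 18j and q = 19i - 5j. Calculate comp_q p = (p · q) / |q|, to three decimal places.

p · q = 8·19 + 18·(-5) = 152 - 90 = 62
|q| = √(361 + 25) = √386 ≈ 19.6469
comp_q p = 62 / √386 ≈ 3.156

3.156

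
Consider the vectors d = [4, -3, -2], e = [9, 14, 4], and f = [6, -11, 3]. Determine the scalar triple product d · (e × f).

719

e × f:
i: 14·3 - 4·(-11) = 42 - (-44) = 86
j: 4·6 - 9·3 = 24 - 27 = -3
k: 9·(-11) - 14·6 = -99 - 84 = -183
e × f = (86, -3, -183)
d · (e × f) = 4·86 + (-3)·(-3) + (-2)·(-183) = 344 + 9 + 366 = 719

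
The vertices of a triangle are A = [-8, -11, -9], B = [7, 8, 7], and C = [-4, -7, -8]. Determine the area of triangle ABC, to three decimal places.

34.213

AB = (15, 19, 16),  AC = (4, 4, 1)
i: 19·1 - 16·4 = 19 - 64 = -45
j: 16·4 - 15·1 = 64 - 15 = 49
k: 15·4 - 19·4 = 60 - 76 = -16
AB × AC = (-45, 49, -16)
|AB × AC| = √4682 ≈ 68.4251
area = ½ · 68.4251 ≈ 34.213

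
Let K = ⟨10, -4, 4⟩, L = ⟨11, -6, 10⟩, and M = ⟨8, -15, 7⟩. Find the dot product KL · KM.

38

KL = L − K = (1, -2, 6)
KM = M − K = (-2, -11, 3)
KL · KM = 1·(-2) + (-2)·(-11) + 6·3 = -2 + 22 + 18 = 38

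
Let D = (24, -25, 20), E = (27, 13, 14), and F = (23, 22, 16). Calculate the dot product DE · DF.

DE = E − D = (3, 38, -6)
DF = F − D = (-1, 47, -4)
DE · DF = 3·(-1) + 38·47 + (-6)·(-4) = -3 + 1786 + 24 = 1807

1807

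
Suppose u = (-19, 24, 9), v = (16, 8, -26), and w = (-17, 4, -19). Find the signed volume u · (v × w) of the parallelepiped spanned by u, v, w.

v × w:
i: 8·(-19) - (-26)·4 = -152 - (-104) = -48
j: (-26)·(-17) - 16·(-19) = 442 - (-304) = 746
k: 16·4 - 8·(-17) = 64 - (-136) = 200
v × w = (-48, 746, 200)
u · (v × w) = (-19)·(-48) + 24·746 + 9·200 = 912 + 17904 + 1800 = 20616

20616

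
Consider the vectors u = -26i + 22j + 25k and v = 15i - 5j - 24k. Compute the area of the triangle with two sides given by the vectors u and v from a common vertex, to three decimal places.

257.104

i: 22·(-24) - 25·(-5) = -528 - (-125) = -403
j: 25·15 - (-26)·(-24) = 375 - 624 = -249
k: (-26)·(-5) - 22·15 = 130 - 330 = -200
u × v = (-403, -249, -200)
|u × v| = √((-403)² + (-249)² + (-200)²) = √264410 ≈ 514.2081
area = ½ · 514.2081 ≈ 257.104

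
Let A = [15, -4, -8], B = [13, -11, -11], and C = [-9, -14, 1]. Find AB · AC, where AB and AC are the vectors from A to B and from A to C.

AB = B − A = (-2, -7, -3)
AC = C − A = (-24, -10, 9)
AB · AC = (-2)·(-24) + (-7)·(-10) + (-3)·9 = 48 + 70 - 27 = 91

91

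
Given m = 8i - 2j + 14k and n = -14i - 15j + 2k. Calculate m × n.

(206, -212, -148)

i: (-2)·2 - 14·(-15) = -4 - (-210) = 206
j: 14·(-14) - 8·2 = -196 - 16 = -212
k: 8·(-15) - (-2)·(-14) = -120 - 28 = -148
m × n = (206, -212, -148)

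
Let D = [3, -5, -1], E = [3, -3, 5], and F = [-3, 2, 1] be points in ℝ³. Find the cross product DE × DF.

DE = (0, 2, 6)
DF = (-6, 7, 2)
i: 2·2 - 6·7 = 4 - 42 = -38
j: 6·(-6) - 0·2 = -36 - 0 = -36
k: 0·7 - 2·(-6) = 0 - (-12) = 12
DE × DF = (-38, -36, 12)

(-38, -36, 12)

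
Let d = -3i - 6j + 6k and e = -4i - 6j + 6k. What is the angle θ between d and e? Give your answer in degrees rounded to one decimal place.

d · e = (-3)·(-4) + (-6)·(-6) + 6·6 = 12 + 36 + 36 = 84
|d|² = 9 + 36 + 36 = 81,  |d| = √81 ≈ 9.000000
|e|² = 16 + 36 + 36 = 88,  |e| = √88 ≈ 9.380832
cos θ = 84 / (9.000000 · 9.380832) ≈ 0.99494
θ = arccos(0.99494) ≈ 5.8°

5.8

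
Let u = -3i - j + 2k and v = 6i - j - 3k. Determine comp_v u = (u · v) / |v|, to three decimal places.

-3.391

u · v = (-3)·6 + (-1)·(-1) + 2·(-3) = -18 + 1 - 6 = -23
|v| = √(36 + 1 + 9) = √46 ≈ 6.7823
comp_v u = -23 / √46 ≈ -3.391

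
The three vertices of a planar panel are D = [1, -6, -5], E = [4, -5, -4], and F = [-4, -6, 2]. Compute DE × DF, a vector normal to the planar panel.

(7, -26, 5)

DE = (3, 1, 1)
DF = (-5, 0, 7)
i: 1·7 - 1·0 = 7 - 0 = 7
j: 1·(-5) - 3·7 = -5 - 21 = -26
k: 3·0 - 1·(-5) = 0 - (-5) = 5
DE × DF = (7, -26, 5)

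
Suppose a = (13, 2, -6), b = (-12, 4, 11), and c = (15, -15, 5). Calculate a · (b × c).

2135

b × c:
i: 4·5 - 11·(-15) = 20 - (-165) = 185
j: 11·15 - (-12)·5 = 165 - (-60) = 225
k: (-12)·(-15) - 4·15 = 180 - 60 = 120
b × c = (185, 225, 120)
a · (b × c) = 13·185 + 2·225 + (-6)·120 = 2405 + 450 - 720 = 2135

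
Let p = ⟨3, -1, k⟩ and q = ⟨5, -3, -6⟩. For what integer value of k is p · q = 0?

3

p · q = 3·5 + (-1)·(-3) + k·(-6) = 18 - 6k
Set equal to 0: -6k = -18, so k = 3.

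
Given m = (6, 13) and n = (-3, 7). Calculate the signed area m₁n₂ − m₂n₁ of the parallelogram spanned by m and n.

81

6·7 - 13·(-3) = 42 - (-39) = 81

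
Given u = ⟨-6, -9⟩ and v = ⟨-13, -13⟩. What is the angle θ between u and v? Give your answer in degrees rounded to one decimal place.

u · v = (-6)·(-13) + (-9)·(-13) = 78 + 117 = 195
|u|² = 36 + 81 = 117,  |u| = √117 ≈ 10.816654
|v|² = 169 + 169 = 338,  |v| = √338 ≈ 18.384776
cos θ = 195 / (10.816654 · 18.384776) ≈ 0.98058
θ = arccos(0.98058) ≈ 11.3°

11.3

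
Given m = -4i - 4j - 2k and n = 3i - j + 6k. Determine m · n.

m · n = (-4)·3 + (-4)·(-1) + (-2)·6 = -12 + 4 - 12 = -20

-20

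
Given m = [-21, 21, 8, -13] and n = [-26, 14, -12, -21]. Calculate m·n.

m · n = (-21)·(-26) + 21·14 + 8·(-12) + (-13)·(-21) = 546 + 294 - 96 + 273 = 1017

1017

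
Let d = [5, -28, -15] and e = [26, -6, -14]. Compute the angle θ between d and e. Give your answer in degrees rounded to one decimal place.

d · e = 5·26 + (-28)·(-6) + (-15)·(-14) = 130 + 168 + 210 = 508
|d|² = 25 + 784 + 225 = 1034,  |d| = √1034 ≈ 32.155870
|e|² = 676 + 36 + 196 = 908,  |e| = √908 ≈ 30.133038
cos θ = 508 / (32.155870 · 30.133038) ≈ 0.52428
θ = arccos(0.52428) ≈ 58.4°

58.4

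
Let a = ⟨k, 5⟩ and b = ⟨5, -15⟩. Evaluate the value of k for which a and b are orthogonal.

a · b = k·5 + 5·(-15) = -75 + 5k
Set equal to 0: 5k = 75, so k = 15.

15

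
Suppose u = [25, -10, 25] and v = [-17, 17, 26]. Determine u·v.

55

u · v = 25·(-17) + (-10)·17 + 25·26 = -425 - 170 + 650 = 55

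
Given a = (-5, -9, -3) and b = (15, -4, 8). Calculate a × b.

(-84, -5, 155)

i: (-9)·8 - (-3)·(-4) = -72 - 12 = -84
j: (-3)·15 - (-5)·8 = -45 - (-40) = -5
k: (-5)·(-4) - (-9)·15 = 20 - (-135) = 155
a × b = (-84, -5, 155)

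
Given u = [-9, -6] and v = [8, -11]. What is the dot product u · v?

u · v = (-9)·8 + (-6)·(-11) = -72 + 66 = -6

-6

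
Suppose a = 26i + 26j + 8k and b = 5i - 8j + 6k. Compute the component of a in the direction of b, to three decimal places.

a · b = 26·5 + 26·(-8) + 8·6 = 130 - 208 + 48 = -30
|b| = √(25 + 64 + 36) = √125 ≈ 11.1803
comp_b a = -30 / √125 ≈ -2.683

-2.683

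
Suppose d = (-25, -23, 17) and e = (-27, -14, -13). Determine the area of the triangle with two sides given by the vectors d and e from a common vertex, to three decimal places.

i: (-23)·(-13) - 17·(-14) = 299 - (-238) = 537
j: 17·(-27) - (-25)·(-13) = -459 - 325 = -784
k: (-25)·(-14) - (-23)·(-27) = 350 - 621 = -271
d × e = (537, -784, -271)
|d × e| = √(537² + (-784)² + (-271)²) = √976466 ≈ 988.1629
area = ½ · 988.1629 ≈ 494.081

494.081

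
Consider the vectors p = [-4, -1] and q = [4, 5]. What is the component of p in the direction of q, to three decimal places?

-3.280

p · q = (-4)·4 + (-1)·5 = -16 - 5 = -21
|q| = √(16 + 25) = √41 ≈ 6.4031
comp_q p = -21 / √41 ≈ -3.280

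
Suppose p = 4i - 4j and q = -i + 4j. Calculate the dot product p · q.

-20

p · q = 4·(-1) + (-4)·4 = -4 - 16 = -20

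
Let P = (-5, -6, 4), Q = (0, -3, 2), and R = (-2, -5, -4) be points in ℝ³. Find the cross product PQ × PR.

PQ = (5, 3, -2)
PR = (3, 1, -8)
i: 3·(-8) - (-2)·1 = -24 - (-2) = -22
j: (-2)·3 - 5·(-8) = -6 - (-40) = 34
k: 5·1 - 3·3 = 5 - 9 = -4
PQ × PR = (-22, 34, -4)

(-22, 34, -4)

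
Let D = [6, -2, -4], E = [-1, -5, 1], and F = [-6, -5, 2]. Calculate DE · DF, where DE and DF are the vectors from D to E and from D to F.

DE = E − D = (-7, -3, 5)
DF = F − D = (-12, -3, 6)
DE · DF = (-7)·(-12) + (-3)·(-3) + 5·6 = 84 + 9 + 30 = 123

123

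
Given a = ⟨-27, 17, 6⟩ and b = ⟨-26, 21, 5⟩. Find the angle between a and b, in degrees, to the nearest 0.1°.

a · b = (-27)·(-26) + 17·21 + 6·5 = 702 + 357 + 30 = 1089
|a|² = 729 + 289 + 36 = 1054,  |a| = √1054 ≈ 32.465366
|b|² = 676 + 441 + 25 = 1142,  |b| = √1142 ≈ 33.793490
cos θ = 1089 / (32.465366 · 33.793490) ≈ 0.99260
θ = arccos(0.99260) ≈ 7.0°

7.0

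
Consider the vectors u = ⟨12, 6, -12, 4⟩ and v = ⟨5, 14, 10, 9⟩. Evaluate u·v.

u · v = 12·5 + 6·14 + (-12)·10 + 4·9 = 60 + 84 - 120 + 36 = 60

60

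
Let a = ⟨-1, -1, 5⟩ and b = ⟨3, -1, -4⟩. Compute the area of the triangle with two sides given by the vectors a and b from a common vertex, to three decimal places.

i: (-1)·(-4) - 5·(-1) = 4 - (-5) = 9
j: 5·3 - (-1)·(-4) = 15 - 4 = 11
k: (-1)·(-1) - (-1)·3 = 1 - (-3) = 4
a × b = (9, 11, 4)
|a × b| = √(9² + 11² + 4²) = √218 ≈ 14.7648
area = ½ · 14.7648 ≈ 7.382

7.382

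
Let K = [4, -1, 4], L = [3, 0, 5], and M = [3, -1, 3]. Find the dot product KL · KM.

KL = L − K = (-1, 1, 1)
KM = M − K = (-1, 0, -1)
KL · KM = (-1)·(-1) + 1·0 + 1·(-1) = 1 + 0 - 1 = 0

0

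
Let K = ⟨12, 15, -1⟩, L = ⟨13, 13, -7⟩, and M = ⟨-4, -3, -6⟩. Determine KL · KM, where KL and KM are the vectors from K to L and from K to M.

KL = L − K = (1, -2, -6)
KM = M − K = (-16, -18, -5)
KL · KM = 1·(-16) + (-2)·(-18) + (-6)·(-5) = -16 + 36 + 30 = 50

50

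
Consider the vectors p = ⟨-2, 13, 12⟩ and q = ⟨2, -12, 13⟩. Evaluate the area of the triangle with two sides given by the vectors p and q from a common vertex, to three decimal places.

158.487

i: 13·13 - 12·(-12) = 169 - (-144) = 313
j: 12·2 - (-2)·13 = 24 - (-26) = 50
k: (-2)·(-12) - 13·2 = 24 - 26 = -2
p × q = (313, 50, -2)
|p × q| = √(313² + 50² + (-2)²) = √100473 ≈ 316.9748
area = ½ · 316.9748 ≈ 158.487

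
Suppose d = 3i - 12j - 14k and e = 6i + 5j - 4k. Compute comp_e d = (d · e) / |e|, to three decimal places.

d · e = 3·6 + (-12)·5 + (-14)·(-4) = 18 - 60 + 56 = 14
|e| = √(36 + 25 + 16) = √77 ≈ 8.7750
comp_e d = 14 / √77 ≈ 1.595

1.595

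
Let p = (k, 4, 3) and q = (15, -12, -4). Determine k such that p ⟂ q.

p · q = k·15 + 4·(-12) + 3·(-4) = -60 + 15k
Set equal to 0: 15k = 60, so k = 4.

4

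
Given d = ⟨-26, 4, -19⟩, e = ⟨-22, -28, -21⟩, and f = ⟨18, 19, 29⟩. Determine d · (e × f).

10144

e × f:
i: (-28)·29 - (-21)·19 = -812 - (-399) = -413
j: (-21)·18 - (-22)·29 = -378 - (-638) = 260
k: (-22)·19 - (-28)·18 = -418 - (-504) = 86
e × f = (-413, 260, 86)
d · (e × f) = (-26)·(-413) + 4·260 + (-19)·86 = 10738 + 1040 - 1634 = 10144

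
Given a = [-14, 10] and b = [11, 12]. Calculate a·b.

-34

a · b = (-14)·11 + 10·12 = -154 + 120 = -34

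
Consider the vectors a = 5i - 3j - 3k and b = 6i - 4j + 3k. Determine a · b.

a · b = 5·6 + (-3)·(-4) + (-3)·3 = 30 + 12 - 9 = 33

33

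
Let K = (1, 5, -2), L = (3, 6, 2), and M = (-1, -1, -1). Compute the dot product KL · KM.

KL = L − K = (2, 1, 4)
KM = M − K = (-2, -6, 1)
KL · KM = 2·(-2) + 1·(-6) + 4·1 = -4 - 6 + 4 = -6

-6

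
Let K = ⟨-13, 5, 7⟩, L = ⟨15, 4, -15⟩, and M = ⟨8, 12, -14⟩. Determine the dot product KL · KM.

1043

KL = L − K = (28, -1, -22)
KM = M − K = (21, 7, -21)
KL · KM = 28·21 + (-1)·7 + (-22)·(-21) = 588 - 7 + 462 = 1043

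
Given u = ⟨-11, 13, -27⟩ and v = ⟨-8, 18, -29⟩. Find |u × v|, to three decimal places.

i: 13·(-29) - (-27)·18 = -377 - (-486) = 109
j: (-27)·(-8) - (-11)·(-29) = 216 - 319 = -103
k: (-11)·18 - 13·(-8) = -198 - (-104) = -94
u × v = (109, -103, -94)
|u × v| = √(109² + (-103)² + (-94)²) = √31326 ≈ 176.9915

176.992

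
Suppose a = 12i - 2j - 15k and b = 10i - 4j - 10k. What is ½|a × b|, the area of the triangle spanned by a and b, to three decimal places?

28.653

i: (-2)·(-10) - (-15)·(-4) = 20 - 60 = -40
j: (-15)·10 - 12·(-10) = -150 - (-120) = -30
k: 12·(-4) - (-2)·10 = -48 - (-20) = -28
a × b = (-40, -30, -28)
|a × b| = √((-40)² + (-30)² + (-28)²) = √3284 ≈ 57.3062
area = ½ · 57.3062 ≈ 28.653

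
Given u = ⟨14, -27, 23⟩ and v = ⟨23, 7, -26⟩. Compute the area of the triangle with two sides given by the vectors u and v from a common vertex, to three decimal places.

i: (-27)·(-26) - 23·7 = 702 - 161 = 541
j: 23·23 - 14·(-26) = 529 - (-364) = 893
k: 14·7 - (-27)·23 = 98 - (-621) = 719
u × v = (541, 893, 719)
|u × v| = √(541² + 893² + 719²) = √1607091 ≈ 1267.7109
area = ½ · 1267.7109 ≈ 633.855

633.855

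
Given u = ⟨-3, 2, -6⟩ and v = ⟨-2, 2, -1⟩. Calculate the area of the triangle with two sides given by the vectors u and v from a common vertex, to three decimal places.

6.801

i: 2·(-1) - (-6)·2 = -2 - (-12) = 10
j: (-6)·(-2) - (-3)·(-1) = 12 - 3 = 9
k: (-3)·2 - 2·(-2) = -6 - (-4) = -2
u × v = (10, 9, -2)
|u × v| = √(10² + 9² + (-2)²) = √185 ≈ 13.6015
area = ½ · 13.6015 ≈ 6.801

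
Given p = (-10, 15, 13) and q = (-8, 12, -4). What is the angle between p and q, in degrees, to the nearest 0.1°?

51.3

p · q = (-10)·(-8) + 15·12 + 13·(-4) = 80 + 180 - 52 = 208
|p|² = 100 + 225 + 169 = 494,  |p| = √494 ≈ 22.226111
|q|² = 64 + 144 + 16 = 224,  |q| = √224 ≈ 14.966630
cos θ = 208 / (22.226111 · 14.966630) ≈ 0.62528
θ = arccos(0.62528) ≈ 51.3°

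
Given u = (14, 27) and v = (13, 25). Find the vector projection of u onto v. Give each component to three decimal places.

u · v = 14·13 + 27·25 = 182 + 675 = 857
|v|² = 169 + 625 = 794
proj_v u = (857/794) · (13, 25) ≈ (14.031, 26.984)

(14.031, 26.984)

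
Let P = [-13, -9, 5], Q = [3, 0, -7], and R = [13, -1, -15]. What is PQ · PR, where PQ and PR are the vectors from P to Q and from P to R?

PQ = Q − P = (16, 9, -12)
PR = R − P = (26, 8, -20)
PQ · PR = 16·26 + 9·8 + (-12)·(-20) = 416 + 72 + 240 = 728

728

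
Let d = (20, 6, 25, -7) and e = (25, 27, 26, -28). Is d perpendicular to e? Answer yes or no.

d · e = 20·25 + 6·27 + 25·26 + (-7)·(-28) = 500 + 162 + 650 + 196 = 1508
Nonzero, so the vectors are not orthogonal.

no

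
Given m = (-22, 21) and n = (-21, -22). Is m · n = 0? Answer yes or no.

yes

m · n = (-22)·(-21) + 21·(-22) = 462 - 462 = 0
Zero, so the vectors are orthogonal.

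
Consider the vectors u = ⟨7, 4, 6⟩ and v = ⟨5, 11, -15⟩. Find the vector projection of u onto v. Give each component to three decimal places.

(-0.148, -0.326, 0.445)

u · v = 7·5 + 4·11 + 6·(-15) = 35 + 44 - 90 = -11
|v|² = 25 + 121 + 225 = 371
proj_v u = (-11/371) · (5, 11, -15) ≈ (-0.148, -0.326, 0.445)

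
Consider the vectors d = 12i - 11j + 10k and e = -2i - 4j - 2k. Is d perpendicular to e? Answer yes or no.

d · e = 12·(-2) + (-11)·(-4) + 10·(-2) = -24 + 44 - 20 = 0
Zero, so the vectors are orthogonal.

yes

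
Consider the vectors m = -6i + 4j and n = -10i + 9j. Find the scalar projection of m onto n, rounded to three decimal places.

7.136

m · n = (-6)·(-10) + 4·9 = 60 + 36 = 96
|n| = √(100 + 81) = √181 ≈ 13.4536
comp_n m = 96 / √181 ≈ 7.136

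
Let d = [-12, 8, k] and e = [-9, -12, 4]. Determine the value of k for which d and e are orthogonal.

d · e = (-12)·(-9) + 8·(-12) + k·4 = 12 + 4k
Set equal to 0: 4k = -12, so k = -3.

-3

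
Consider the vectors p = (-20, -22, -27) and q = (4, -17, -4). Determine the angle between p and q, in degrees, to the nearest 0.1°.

p · q = (-20)·4 + (-22)·(-17) + (-27)·(-4) = -80 + 374 + 108 = 402
|p|² = 400 + 484 + 729 = 1613,  |p| = √1613 ≈ 40.162171
|q|² = 16 + 289 + 16 = 321,  |q| = √321 ≈ 17.916473
cos θ = 402 / (40.162171 · 17.916473) ≈ 0.55867
θ = arccos(0.55867) ≈ 56.0°

56.0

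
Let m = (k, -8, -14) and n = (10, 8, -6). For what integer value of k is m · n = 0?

m · n = k·10 + (-8)·8 + (-14)·(-6) = 20 + 10k
Set equal to 0: 10k = -20, so k = -2.

-2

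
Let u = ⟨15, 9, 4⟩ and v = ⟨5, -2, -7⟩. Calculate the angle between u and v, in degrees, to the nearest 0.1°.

u · v = 15·5 + 9·(-2) + 4·(-7) = 75 - 18 - 28 = 29
|u|² = 225 + 81 + 16 = 322,  |u| = √322 ≈ 17.944358
|v|² = 25 + 4 + 49 = 78,  |v| = √78 ≈ 8.831761
cos θ = 29 / (17.944358 · 8.831761) ≈ 0.18299
θ = arccos(0.18299) ≈ 79.5°

79.5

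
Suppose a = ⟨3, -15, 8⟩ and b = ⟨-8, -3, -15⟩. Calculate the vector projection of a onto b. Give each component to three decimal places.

(2.658, 0.997, 4.983)

a · b = 3·(-8) + (-15)·(-3) + 8·(-15) = -24 + 45 - 120 = -99
|b|² = 64 + 9 + 225 = 298
proj_b a = (-99/298) · (-8, -3, -15) ≈ (2.658, 0.997, 4.983)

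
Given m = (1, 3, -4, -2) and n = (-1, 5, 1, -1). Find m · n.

12

m · n = 1·(-1) + 3·5 + (-4)·1 + (-2)·(-1) = -1 + 15 - 4 + 2 = 12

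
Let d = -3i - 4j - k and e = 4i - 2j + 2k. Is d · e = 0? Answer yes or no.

d · e = (-3)·4 + (-4)·(-2) + (-1)·2 = -12 + 8 - 2 = -6
Nonzero, so the vectors are not orthogonal.

no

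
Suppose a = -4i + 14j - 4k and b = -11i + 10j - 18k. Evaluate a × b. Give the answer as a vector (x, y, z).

(-212, -28, 114)

i: 14·(-18) - (-4)·10 = -252 - (-40) = -212
j: (-4)·(-11) - (-4)·(-18) = 44 - 72 = -28
k: (-4)·10 - 14·(-11) = -40 - (-154) = 114
a × b = (-212, -28, 114)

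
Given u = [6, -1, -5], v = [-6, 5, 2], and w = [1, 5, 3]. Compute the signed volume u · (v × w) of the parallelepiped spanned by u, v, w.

185

v × w:
i: 5·3 - 2·5 = 15 - 10 = 5
j: 2·1 - (-6)·3 = 2 - (-18) = 20
k: (-6)·5 - 5·1 = -30 - 5 = -35
v × w = (5, 20, -35)
u · (v × w) = 6·5 + (-1)·20 + (-5)·(-35) = 30 - 20 + 175 = 185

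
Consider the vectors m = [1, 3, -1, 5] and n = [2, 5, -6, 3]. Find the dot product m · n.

m · n = 1·2 + 3·5 + (-1)·(-6) + 5·3 = 2 + 15 + 6 + 15 = 38

38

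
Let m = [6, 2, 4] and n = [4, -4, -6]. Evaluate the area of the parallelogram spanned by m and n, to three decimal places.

61.188

i: 2·(-6) - 4·(-4) = -12 - (-16) = 4
j: 4·4 - 6·(-6) = 16 - (-36) = 52
k: 6·(-4) - 2·4 = -24 - 8 = -32
m × n = (4, 52, -32)
|m × n| = √(4² + 52² + (-32)²) = √3744 ≈ 61.1882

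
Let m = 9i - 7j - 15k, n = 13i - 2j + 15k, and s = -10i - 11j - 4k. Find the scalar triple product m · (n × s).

n × s:
i: (-2)·(-4) - 15·(-11) = 8 - (-165) = 173
j: 15·(-10) - 13·(-4) = -150 - (-52) = -98
k: 13·(-11) - (-2)·(-10) = -143 - 20 = -163
n × s = (173, -98, -163)
m · (n × s) = 9·173 + (-7)·(-98) + (-15)·(-163) = 1557 + 686 + 2445 = 4688

4688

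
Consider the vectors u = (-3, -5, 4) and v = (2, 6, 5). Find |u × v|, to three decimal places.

i: (-5)·5 - 4·6 = -25 - 24 = -49
j: 4·2 - (-3)·5 = 8 - (-15) = 23
k: (-3)·6 - (-5)·2 = -18 - (-10) = -8
u × v = (-49, 23, -8)
|u × v| = √((-49)² + 23² + (-8)²) = √2994 ≈ 54.7175

54.717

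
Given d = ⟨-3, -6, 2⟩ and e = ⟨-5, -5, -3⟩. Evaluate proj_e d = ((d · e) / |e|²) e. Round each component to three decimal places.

d · e = (-3)·(-5) + (-6)·(-5) + 2·(-3) = 15 + 30 - 6 = 39
|e|² = 25 + 25 + 9 = 59
proj_e d = (39/59) · (-5, -5, -3) ≈ (-3.305, -3.305, -1.983)

(-3.305, -3.305, -1.983)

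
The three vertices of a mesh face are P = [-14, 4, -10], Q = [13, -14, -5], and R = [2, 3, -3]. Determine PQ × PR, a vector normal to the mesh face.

(-121, -109, 261)

PQ = (27, -18, 5)
PR = (16, -1, 7)
i: (-18)·7 - 5·(-1) = -126 - (-5) = -121
j: 5·16 - 27·7 = 80 - 189 = -109
k: 27·(-1) - (-18)·16 = -27 - (-288) = 261
PQ × PR = (-121, -109, 261)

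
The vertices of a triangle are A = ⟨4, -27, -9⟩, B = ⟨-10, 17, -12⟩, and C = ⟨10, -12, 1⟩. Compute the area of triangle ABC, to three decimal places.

344.523

AB = (-14, 44, -3),  AC = (6, 15, 10)
i: 44·10 - (-3)·15 = 440 - (-45) = 485
j: (-3)·6 - (-14)·10 = -18 - (-140) = 122
k: (-14)·15 - 44·6 = -210 - 264 = -474
AB × AC = (485, 122, -474)
|AB × AC| = √474785 ≈ 689.0464
area = ½ · 689.0464 ≈ 344.523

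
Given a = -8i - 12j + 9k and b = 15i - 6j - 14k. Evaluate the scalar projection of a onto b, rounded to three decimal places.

a · b = (-8)·15 + (-12)·(-6) + 9·(-14) = -120 + 72 - 126 = -174
|b| = √(225 + 36 + 196) = √457 ≈ 21.3776
comp_b a = -174 / √457 ≈ -8.139

-8.139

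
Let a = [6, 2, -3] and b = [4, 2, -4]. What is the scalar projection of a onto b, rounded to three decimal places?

a · b = 6·4 + 2·2 + (-3)·(-4) = 24 + 4 + 12 = 40
|b| = √(16 + 4 + 16) = √36 ≈ 6.0000
comp_b a = 40 / √36 ≈ 6.667

6.667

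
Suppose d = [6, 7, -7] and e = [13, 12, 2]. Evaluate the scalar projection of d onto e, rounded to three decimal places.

d · e = 6·13 + 7·12 + (-7)·2 = 78 + 84 - 14 = 148
|e| = √(169 + 144 + 4) = √317 ≈ 17.8045
comp_e d = 148 / √317 ≈ 8.313

8.313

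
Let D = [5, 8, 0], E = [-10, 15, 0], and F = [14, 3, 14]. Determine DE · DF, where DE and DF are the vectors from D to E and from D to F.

-170

DE = E − D = (-15, 7, 0)
DF = F − D = (9, -5, 14)
DE · DF = (-15)·9 + 7·(-5) + 0·14 = -135 - 35 + 0 = -170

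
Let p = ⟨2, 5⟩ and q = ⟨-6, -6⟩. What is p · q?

p · q = 2·(-6) + 5·(-6) = -12 - 30 = -42

-42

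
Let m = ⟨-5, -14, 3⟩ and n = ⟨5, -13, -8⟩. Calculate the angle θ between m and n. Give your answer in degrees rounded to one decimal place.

m · n = (-5)·5 + (-14)·(-13) + 3·(-8) = -25 + 182 - 24 = 133
|m|² = 25 + 196 + 9 = 230,  |m| = √230 ≈ 15.165751
|n|² = 25 + 169 + 64 = 258,  |n| = √258 ≈ 16.062378
cos θ = 133 / (15.165751 · 16.062378) ≈ 0.54598
θ = arccos(0.54598) ≈ 56.9°

56.9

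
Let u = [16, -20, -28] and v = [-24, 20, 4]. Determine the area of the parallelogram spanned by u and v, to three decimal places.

i: (-20)·4 - (-28)·20 = -80 - (-560) = 480
j: (-28)·(-24) - 16·4 = 672 - 64 = 608
k: 16·20 - (-20)·(-24) = 320 - 480 = -160
u × v = (480, 608, -160)
|u × v| = √(480² + 608² + (-160)²) = √625664 ≈ 790.9893

790.989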